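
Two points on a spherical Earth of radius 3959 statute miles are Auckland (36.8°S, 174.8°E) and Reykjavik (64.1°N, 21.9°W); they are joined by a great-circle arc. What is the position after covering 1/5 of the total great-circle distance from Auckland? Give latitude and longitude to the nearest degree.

Convert each endpoint to a unit vector on the sphere (x = cos φ cos λ, y = cos φ sin λ, z = sin φ).
The central angle between the endpoints is δ = arccos(p₁·p₂) ≈ 2.634 rad (150.9°).
Interpolate at f = 1/5 with slerp weights a = sin((1−f)δ)/sin δ ≈ 1.768, b = sin(fδ)/sin δ ≈ 1.034.
p = a·p₁ + b·p₂ ≈ (-0.991, -0.040, -0.129); φ = arcsin(p_z) ≈ -7.41°, λ = atan2(p_y, p_x) ≈ -177.68°.

≈ 7°S, 178°W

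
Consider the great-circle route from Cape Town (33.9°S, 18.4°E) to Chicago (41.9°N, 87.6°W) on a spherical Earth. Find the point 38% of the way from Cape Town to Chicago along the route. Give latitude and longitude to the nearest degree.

≈ 4°S, 20°W

Convert each endpoint to a unit vector on the sphere (x = cos φ cos λ, y = cos φ sin λ, z = sin φ).
The central angle between the endpoints is δ = arccos(p₁·p₂) ≈ 2.145 rad (122.9°).
Interpolate at f = 0.38 with slerp weights a = sin((1−f)δ)/sin δ ≈ 1.156, b = sin(fδ)/sin δ ≈ 0.866.
p = a·p₁ + b·p₂ ≈ (0.938, -0.341, -0.066); φ = arcsin(p_z) ≈ -3.80°, λ = atan2(p_y, p_x) ≈ -20.01°.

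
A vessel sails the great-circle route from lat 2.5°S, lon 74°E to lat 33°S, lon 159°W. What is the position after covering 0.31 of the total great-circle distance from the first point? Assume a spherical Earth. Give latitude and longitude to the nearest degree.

Write both endpoints as unit vectors p₁, p₂ with components (cos φ cos λ, cos φ sin λ, sin φ).
The central angle between the endpoints is δ = arccos(p₁·p₂) ≈ 2.072 rad (118.7°).
Interpolate at f = 0.31 with slerp weights a = sin((1−f)δ)/sin δ ≈ 1.129, b = sin(fδ)/sin δ ≈ 0.683.
p = a·p₁ + b·p₂ ≈ (-0.224, 0.879, -0.421); φ = arcsin(p_z) ≈ -24.91°, λ = atan2(p_y, p_x) ≈ 104.30°.

≈ lat 25°S, lon 104°E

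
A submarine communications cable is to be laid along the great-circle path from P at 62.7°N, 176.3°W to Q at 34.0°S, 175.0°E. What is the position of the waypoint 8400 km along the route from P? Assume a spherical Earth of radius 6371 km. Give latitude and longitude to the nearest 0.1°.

Write both endpoints as unit vectors p₁, p₂ with components (cos φ cos λ, cos φ sin λ, sin φ).
The central angle between the endpoints is δ = arccos(p₁·p₂) ≈ 1.692 rad (97.0°). The total great-circle distance is δ·R ≈ 1.692 × 6371 ≈ 10781 km, so the target fraction is f = 8400/10781 ≈ 0.779.
Interpolate at f ≈ 0.779 with slerp weights a = sin((1−f)δ)/sin δ ≈ 0.368, b = sin(fδ)/sin δ ≈ 0.976.
p = a·p₁ + b·p₂ ≈ (-0.974, 0.060, -0.219); φ = arcsin(p_z) ≈ -12.63°, λ = atan2(p_y, p_x) ≈ 176.50°.

≈ 12.6°S, 176.5°E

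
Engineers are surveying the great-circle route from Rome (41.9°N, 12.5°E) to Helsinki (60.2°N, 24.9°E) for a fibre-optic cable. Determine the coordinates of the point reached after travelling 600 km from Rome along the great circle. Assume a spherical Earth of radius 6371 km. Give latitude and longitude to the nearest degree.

≈ 47°N, 15°E

Convert each endpoint to a unit vector on the sphere (x = cos φ cos λ, y = cos φ sin λ, z = sin φ).
The central angle between the endpoints is δ = arccos(p₁·p₂) ≈ 0.346 rad (19.8°). The total great-circle distance is δ·R ≈ 0.346 × 6371 ≈ 2203 km, so the target fraction is f = 600/2203 ≈ 0.272.
Interpolate at f ≈ 0.272 with slerp weights a = sin((1−f)δ)/sin δ ≈ 0.735, b = sin(fδ)/sin δ ≈ 0.277.
p = a·p₁ + b·p₂ ≈ (0.659, 0.176, 0.731); φ = arcsin(p_z) ≈ 47.00°, λ = atan2(p_y, p_x) ≈ 14.99°.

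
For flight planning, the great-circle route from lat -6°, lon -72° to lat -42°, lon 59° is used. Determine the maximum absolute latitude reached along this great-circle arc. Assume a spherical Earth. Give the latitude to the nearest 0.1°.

≈ -52.2°

The great circle lies in the plane with unit normal n̂ = (p₁ × p₂)/|p₁ × p₂|.
Here n̂_z ≈ +0.613; the vertex latitude is φ_max = arccos|n̂_z| ≈ 52.2°.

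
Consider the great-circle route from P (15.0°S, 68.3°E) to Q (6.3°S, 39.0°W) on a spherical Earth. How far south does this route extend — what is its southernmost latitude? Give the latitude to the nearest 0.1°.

The great circle lies in the plane with unit normal n̂ = (p₁ × p₂)/|p₁ × p₂|.
Here n̂_z ≈ -0.949; the vertex latitude is φ_max = arccos|n̂_z| ≈ 18.5°.
Check via Clairaut: cos φ_max = |cos φ₁| · sin C = cos(15.0°)·sin(100.9°) ≈ 0.949, again giving ≈ 18.5°.

≈ 18.5°S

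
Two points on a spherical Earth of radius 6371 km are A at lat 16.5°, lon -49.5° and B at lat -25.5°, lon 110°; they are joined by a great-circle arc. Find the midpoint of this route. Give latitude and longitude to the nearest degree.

≈ lat -24°, lon 21°

Convert each endpoint to a unit vector on the sphere (x = cos φ cos λ, y = cos φ sin λ, z = sin φ).
The central angle between the endpoints is δ = arccos(p₁·p₂) ≈ 2.773 rad (158.9°).
Interpolate at f = 1/2 with slerp weights a = sin((1−f)δ)/sin δ ≈ 2.729, b = sin(fδ)/sin δ ≈ 2.729.
p = a·p₁ + b·p₂ ≈ (0.857, 0.325, -0.400); φ = arcsin(p_z) ≈ -23.57°, λ = atan2(p_y, p_x) ≈ 20.77°.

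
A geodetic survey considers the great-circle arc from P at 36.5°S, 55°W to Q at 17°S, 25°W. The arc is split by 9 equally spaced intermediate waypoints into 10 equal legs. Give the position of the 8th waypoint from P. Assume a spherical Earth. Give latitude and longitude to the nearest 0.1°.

Convert each endpoint to a unit vector on the sphere (x = cos φ cos λ, y = cos φ sin λ, z = sin φ).
The central angle between the endpoints is δ = arccos(p₁·p₂) ≈ 0.574 rad (32.9°).
Interpolate at f = 8/10 with slerp weights a = sin((1−f)δ)/sin δ ≈ 0.211, b = sin(fδ)/sin δ ≈ 0.816.
p = a·p₁ + b·p₂ ≈ (0.805, -0.469, -0.364); φ = arcsin(p_z) ≈ -21.35°, λ = atan2(p_y, p_x) ≈ -30.22°.

≈ 21.4°S, 30.2°W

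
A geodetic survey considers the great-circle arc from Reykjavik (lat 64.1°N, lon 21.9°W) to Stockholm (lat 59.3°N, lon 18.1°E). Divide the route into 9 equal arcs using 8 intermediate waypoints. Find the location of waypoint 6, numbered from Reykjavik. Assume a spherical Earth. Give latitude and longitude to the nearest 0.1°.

≈ lat 62.2°N, lon 6.3°E

From cos δ = sin φ₁ sin φ₂ + cos φ₁ cos φ₂ cos Δλ, the central angle is δ ≈ 0.335 rad (19.2°).
Interpolate at f = 6/9 with slerp weights a = sin((1−f)δ)/sin δ ≈ 0.339, b = sin(fδ)/sin δ ≈ 0.674.
p = a·p₁ + b·p₂ ≈ (0.464, 0.052, 0.884); φ = arcsin(p_z) ≈ 62.15°, λ = atan2(p_y, p_x) ≈ 6.35°.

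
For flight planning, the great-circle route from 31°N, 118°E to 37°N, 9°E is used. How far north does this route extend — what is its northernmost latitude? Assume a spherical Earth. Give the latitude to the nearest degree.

≈ 49°N

The great circle lies in the plane with unit normal n̂ = (p₁ × p₂)/|p₁ × p₂|.
Here n̂_z ≈ -0.650; the vertex latitude is φ_max = arccos|n̂_z| ≈ 49.5°.
Check via Clairaut: cos φ_max = |cos φ₁| · sin C = cos(31.0°)·sin(49.3°) ≈ 0.650, again giving ≈ 49.5°.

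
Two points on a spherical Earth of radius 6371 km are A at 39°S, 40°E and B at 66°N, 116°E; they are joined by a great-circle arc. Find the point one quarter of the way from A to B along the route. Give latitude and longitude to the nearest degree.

From cos δ = sin φ₁ sin φ₂ + cos φ₁ cos φ₂ cos Δλ, the central angle is δ ≈ 2.093 rad (119.9°).
Interpolate at f = 1/4 with slerp weights a = sin((1−f)δ)/sin δ ≈ 1.154, b = sin(fδ)/sin δ ≈ 0.576.
p = a·p₁ + b·p₂ ≈ (0.584, 0.787, -0.199); φ = arcsin(p_z) ≈ -11.50°, λ = atan2(p_y, p_x) ≈ 53.42°.

≈ 12°S, 53°E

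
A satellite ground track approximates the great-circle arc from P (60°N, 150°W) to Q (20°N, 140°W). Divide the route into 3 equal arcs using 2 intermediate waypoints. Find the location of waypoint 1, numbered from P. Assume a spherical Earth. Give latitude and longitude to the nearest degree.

≈ (47°N, 145°W)

From cos δ = sin φ₁ sin φ₂ + cos φ₁ cos φ₂ cos Δλ, the central angle is δ ≈ 0.709 rad (40.6°).
Interpolate at f = 1/3 with slerp weights a = sin((1−f)δ)/sin δ ≈ 0.699, b = sin(fδ)/sin δ ≈ 0.360.
p = a·p₁ + b·p₂ ≈ (-0.562, -0.392, 0.729); φ = arcsin(p_z) ≈ 46.77°, λ = atan2(p_y, p_x) ≈ -145.09°.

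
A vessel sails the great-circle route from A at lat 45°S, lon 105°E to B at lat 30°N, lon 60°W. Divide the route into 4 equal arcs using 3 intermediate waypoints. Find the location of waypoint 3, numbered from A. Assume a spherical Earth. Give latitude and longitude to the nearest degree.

≈ lat 5°S, lon 39°W

The haversine formula gives a central angle δ ≈ 2.809 rad (160.9°) between the endpoints.
Interpolate at f = 3/4 with slerp weights a = sin((1−f)δ)/sin δ ≈ 1.976, b = sin(fδ)/sin δ ≈ 2.631.
p = a·p₁ + b·p₂ ≈ (0.778, -0.624, -0.082); φ = arcsin(p_z) ≈ -4.69°, λ = atan2(p_y, p_x) ≈ -38.73°.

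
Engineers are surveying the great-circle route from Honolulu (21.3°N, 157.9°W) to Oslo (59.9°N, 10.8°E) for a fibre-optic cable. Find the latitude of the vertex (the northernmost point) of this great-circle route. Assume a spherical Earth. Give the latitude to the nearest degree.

The great circle lies in the plane with unit normal n̂ = (p₁ × p₂)/|p₁ × p₂|.
Here n̂_z ≈ +0.093; the vertex latitude is φ_max = arccos|n̂_z| ≈ 84.7°.
Check via Clairaut: cos φ_max = |cos φ₁| · sin C = cos(21.3°)·sin(5.7°) ≈ 0.093, again giving ≈ 84.7°.

≈ 85°N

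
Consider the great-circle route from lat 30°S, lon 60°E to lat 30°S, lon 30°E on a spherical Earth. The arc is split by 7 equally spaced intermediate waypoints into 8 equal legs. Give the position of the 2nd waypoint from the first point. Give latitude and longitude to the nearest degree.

≈ lat 31°S, lon 53°E

The haversine formula gives a central angle δ ≈ 0.452 rad (25.9°) between the endpoints.
Interpolate at f = 2/8 with slerp weights a = sin((1−f)δ)/sin δ ≈ 0.761, b = sin(fδ)/sin δ ≈ 0.258.
p = a·p₁ + b·p₂ ≈ (0.523, 0.683, -0.510); φ = arcsin(p_z) ≈ -30.65°, λ = atan2(p_y, p_x) ≈ 52.53°.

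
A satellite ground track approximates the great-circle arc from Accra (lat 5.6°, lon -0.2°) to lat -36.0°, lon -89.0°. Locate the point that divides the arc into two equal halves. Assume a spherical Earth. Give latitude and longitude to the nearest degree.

≈ lat -21°, lon -39°

Write both endpoints as unit vectors p₁, p₂ with components (cos φ cos λ, cos φ sin λ, sin φ).
The central angle between the endpoints is δ = arccos(p₁·p₂) ≈ 1.611 rad (92.3°).
Interpolate at f = 1/2 with slerp weights a = sin((1−f)δ)/sin δ ≈ 0.722, b = sin(fδ)/sin δ ≈ 0.722.
p = a·p₁ + b·p₂ ≈ (0.729, -0.586, -0.354); φ = arcsin(p_z) ≈ -20.72°, λ = atan2(p_y, p_x) ≈ -38.83°.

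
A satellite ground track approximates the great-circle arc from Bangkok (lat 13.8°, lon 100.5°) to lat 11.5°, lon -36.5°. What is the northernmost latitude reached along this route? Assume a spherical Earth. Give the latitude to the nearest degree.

≈ 32°

The great circle lies in the plane with unit normal n̂ = (p₁ × p₂)/|p₁ × p₂|.
Here n̂_z ≈ -0.853; the vertex latitude is φ_max = arccos|n̂_z| ≈ 31.5°.
Check via Clairaut: cos φ_max = |cos φ₁| · sin C = cos(13.8°)·sin(61.4°) ≈ 0.853, again giving ≈ 31.5°.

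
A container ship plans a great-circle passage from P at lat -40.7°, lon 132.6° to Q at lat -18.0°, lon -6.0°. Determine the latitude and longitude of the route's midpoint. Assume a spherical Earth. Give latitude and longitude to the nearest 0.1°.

≈ lat -56.7°, lon 46.7°

From cos δ = sin φ₁ sin φ₂ + cos φ₁ cos φ₂ cos Δλ, the central angle is δ ≈ 1.917 rad (109.8°).
Interpolate at f = 1/2 with slerp weights a = sin((1−f)δ)/sin δ ≈ 0.870, b = sin(fδ)/sin δ ≈ 0.870.
p = a·p₁ + b·p₂ ≈ (0.376, 0.399, -0.836); φ = arcsin(p_z) ≈ -56.73°, λ = atan2(p_y, p_x) ≈ 46.67°.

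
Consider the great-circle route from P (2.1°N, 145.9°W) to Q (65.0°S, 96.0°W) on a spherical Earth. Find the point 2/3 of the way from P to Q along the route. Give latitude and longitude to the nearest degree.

The haversine formula gives a central angle δ ≈ 1.330 rad (76.2°) between the endpoints.
Interpolate at f = 2/3 with slerp weights a = sin((1−f)δ)/sin δ ≈ 0.442, b = sin(fδ)/sin δ ≈ 0.798.
p = a·p₁ + b·p₂ ≈ (-0.401, -0.583, -0.707); φ = arcsin(p_z) ≈ -44.99°, λ = atan2(p_y, p_x) ≈ -124.51°.

≈ (45°S, 125°W)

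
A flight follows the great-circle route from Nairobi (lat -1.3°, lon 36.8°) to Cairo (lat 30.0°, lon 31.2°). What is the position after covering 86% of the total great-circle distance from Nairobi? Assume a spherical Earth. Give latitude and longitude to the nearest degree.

≈ lat 26°, lon 32°

Convert each endpoint to a unit vector on the sphere (x = cos φ cos λ, y = cos φ sin λ, z = sin φ).
The central angle between the endpoints is δ = arccos(p₁·p₂) ≈ 0.554 rad (31.8°).
Interpolate at f = 0.86 with slerp weights a = sin((1−f)δ)/sin δ ≈ 0.147, b = sin(fδ)/sin δ ≈ 0.872.
p = a·p₁ + b·p₂ ≈ (0.764, 0.479, 0.433); φ = arcsin(p_z) ≈ 25.63°, λ = atan2(p_y, p_x) ≈ 32.11°.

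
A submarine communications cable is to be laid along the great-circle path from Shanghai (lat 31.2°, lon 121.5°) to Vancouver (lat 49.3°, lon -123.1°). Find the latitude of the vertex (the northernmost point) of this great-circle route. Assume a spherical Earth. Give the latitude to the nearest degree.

≈ 59°

The great circle lies in the plane with unit normal n̂ = (p₁ × p₂)/|p₁ × p₂|.
Here n̂_z ≈ +0.510; the vertex latitude is φ_max = arccos|n̂_z| ≈ 59.3°.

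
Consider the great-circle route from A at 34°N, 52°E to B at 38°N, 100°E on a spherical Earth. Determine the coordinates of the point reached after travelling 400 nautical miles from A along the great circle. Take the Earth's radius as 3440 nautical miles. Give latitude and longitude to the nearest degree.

Write both endpoints as unit vectors p₁, p₂ with components (cos φ cos λ, cos φ sin λ, sin φ).
The central angle between the endpoints is δ = arccos(p₁·p₂) ≈ 0.674 rad (38.6°). The total great-circle distance is δ·R ≈ 0.674 × 3440 ≈ 2318 nmi, so the target fraction is f = 400/2318 ≈ 0.173.
Interpolate at f ≈ 0.173 with slerp weights a = sin((1−f)δ)/sin δ ≈ 0.848, b = sin(fδ)/sin δ ≈ 0.186.
p = a·p₁ + b·p₂ ≈ (0.407, 0.698, 0.589); φ = arcsin(p_z) ≈ 36.06°, λ = atan2(p_y, p_x) ≈ 59.74°.

≈ 36°N, 60°E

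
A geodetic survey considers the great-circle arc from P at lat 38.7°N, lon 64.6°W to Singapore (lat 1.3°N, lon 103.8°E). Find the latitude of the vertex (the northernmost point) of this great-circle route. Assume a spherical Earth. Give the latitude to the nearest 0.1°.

The great circle lies in the plane with unit normal n̂ = (p₁ × p₂)/|p₁ × p₂|.
Here n̂_z ≈ +0.237; the vertex latitude is φ_max = arccos|n̂_z| ≈ 76.3°.

≈ 76.3°N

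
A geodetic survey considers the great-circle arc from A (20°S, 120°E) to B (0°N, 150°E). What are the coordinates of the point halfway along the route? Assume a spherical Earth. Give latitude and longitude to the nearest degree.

≈ (10°S, 135°E)

Convert each endpoint to a unit vector on the sphere (x = cos φ cos λ, y = cos φ sin λ, z = sin φ).
The central angle between the endpoints is δ = arccos(p₁·p₂) ≈ 0.620 rad (35.5°).
Interpolate at f = 1/2 with slerp weights a = sin((1−f)δ)/sin δ ≈ 0.525, b = sin(fδ)/sin δ ≈ 0.525.
p = a·p₁ + b·p₂ ≈ (-0.701, 0.690, -0.180); φ = arcsin(p_z) ≈ -10.34°, λ = atan2(p_y, p_x) ≈ 135.48°.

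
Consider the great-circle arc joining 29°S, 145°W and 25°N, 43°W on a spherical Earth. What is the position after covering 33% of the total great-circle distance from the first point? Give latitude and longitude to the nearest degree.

From cos δ = sin φ₁ sin φ₂ + cos φ₁ cos φ₂ cos Δλ, the central angle is δ ≈ 1.949 rad (111.7°).
Interpolate at f = 0.33 with slerp weights a = sin((1−f)δ)/sin δ ≈ 1.039, b = sin(fδ)/sin δ ≈ 0.646.
p = a·p₁ + b·p₂ ≈ (-0.316, -0.920, -0.231); φ = arcsin(p_z) ≈ -13.34°, λ = atan2(p_y, p_x) ≈ -108.97°.

≈ 13°S, 109°W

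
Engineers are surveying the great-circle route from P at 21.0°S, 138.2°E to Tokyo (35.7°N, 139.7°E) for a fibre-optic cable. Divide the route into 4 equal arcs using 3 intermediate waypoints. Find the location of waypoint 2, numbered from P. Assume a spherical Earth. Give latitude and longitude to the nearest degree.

≈ 7°N, 139°E

Write both endpoints as unit vectors p₁, p₂ with components (cos φ cos λ, cos φ sin λ, sin φ).
The central angle between the endpoints is δ = arccos(p₁·p₂) ≈ 0.990 rad (56.7°).
Interpolate at f = 2/4 with slerp weights a = sin((1−f)δ)/sin δ ≈ 0.568, b = sin(fδ)/sin δ ≈ 0.568.
p = a·p₁ + b·p₂ ≈ (-0.747, 0.652, 0.128); φ = arcsin(p_z) ≈ 7.35°, λ = atan2(p_y, p_x) ≈ 138.90°.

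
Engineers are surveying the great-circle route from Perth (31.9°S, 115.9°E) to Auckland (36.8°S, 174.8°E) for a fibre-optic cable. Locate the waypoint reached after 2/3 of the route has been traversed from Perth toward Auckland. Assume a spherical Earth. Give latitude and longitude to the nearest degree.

From cos δ = sin φ₁ sin φ₂ + cos φ₁ cos φ₂ cos Δλ, the central angle is δ ≈ 0.840 rad (48.1°).
Interpolate at f = 2/3 with slerp weights a = sin((1−f)δ)/sin δ ≈ 0.371, b = sin(fδ)/sin δ ≈ 0.713.
p = a·p₁ + b·p₂ ≈ (-0.706, 0.335, -0.623); φ = arcsin(p_z) ≈ -38.56°, λ = atan2(p_y, p_x) ≈ 154.62°.

≈ 39°S, 155°E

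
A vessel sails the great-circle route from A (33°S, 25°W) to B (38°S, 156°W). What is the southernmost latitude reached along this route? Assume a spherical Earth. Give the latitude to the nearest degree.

≈ 60°S

The great circle lies in the plane with unit normal n̂ = (p₁ × p₂)/|p₁ × p₂|.
Here n̂_z ≈ -0.501; the vertex latitude is φ_max = arccos|n̂_z| ≈ 59.9°.
Check via Clairaut: cos φ_max = |cos φ₁| · sin C = cos(33.0°)·sin(143.3°) ≈ 0.501, again giving ≈ 59.9°.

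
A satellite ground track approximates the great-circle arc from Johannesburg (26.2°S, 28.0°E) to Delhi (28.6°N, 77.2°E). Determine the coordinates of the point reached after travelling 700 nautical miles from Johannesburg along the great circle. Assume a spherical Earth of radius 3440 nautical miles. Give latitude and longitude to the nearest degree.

≈ 18°S, 37°E

Write both endpoints as unit vectors p₁, p₂ with components (cos φ cos λ, cos φ sin λ, sin φ).
The central angle between the endpoints is δ = arccos(p₁·p₂) ≈ 1.263 rad (72.3°). The total great-circle distance is δ·R ≈ 1.263 × 3440 ≈ 4343 nmi, so the target fraction is f = 700/4343 ≈ 0.161.
Interpolate at f ≈ 0.161 with slerp weights a = sin((1−f)δ)/sin δ ≈ 0.915, b = sin(fδ)/sin δ ≈ 0.212.
p = a·p₁ + b·p₂ ≈ (0.766, 0.567, -0.302); φ = arcsin(p_z) ≈ -17.61°, λ = atan2(p_y, p_x) ≈ 36.50°.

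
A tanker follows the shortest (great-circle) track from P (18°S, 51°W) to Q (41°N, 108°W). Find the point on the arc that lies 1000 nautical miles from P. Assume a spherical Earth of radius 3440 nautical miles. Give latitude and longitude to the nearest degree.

≈ (5°S, 62°W)

Convert each endpoint to a unit vector on the sphere (x = cos φ cos λ, y = cos φ sin λ, z = sin φ).
The central angle between the endpoints is δ = arccos(p₁·p₂) ≈ 1.381 rad (79.2°). The total great-circle distance is δ·R ≈ 1.381 × 3440 ≈ 4752 nmi, so the target fraction is f = 1000/4752 ≈ 0.210.
Interpolate at f ≈ 0.210 with slerp weights a = sin((1−f)δ)/sin δ ≈ 0.903, b = sin(fδ)/sin δ ≈ 0.292.
p = a·p₁ + b·p₂ ≈ (0.472, -0.877, -0.088); φ = arcsin(p_z) ≈ -5.03°, λ = atan2(p_y, p_x) ≈ -61.69°.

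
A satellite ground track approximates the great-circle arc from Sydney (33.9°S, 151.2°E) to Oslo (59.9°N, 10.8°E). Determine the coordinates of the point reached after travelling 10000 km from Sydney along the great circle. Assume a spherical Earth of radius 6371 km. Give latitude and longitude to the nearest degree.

Convert each endpoint to a unit vector on the sphere (x = cos φ cos λ, y = cos φ sin λ, z = sin φ).
The central angle between the endpoints is δ = arccos(p₁·p₂) ≈ 2.504 rad (143.4°). The total great-circle distance is δ·R ≈ 2.504 × 6371 ≈ 15950 km, so the target fraction is f = 10000/15950 ≈ 0.627.
Interpolate at f ≈ 0.627 with slerp weights a = sin((1−f)δ)/sin δ ≈ 1.350, b = sin(fδ)/sin δ ≈ 1.679.
p = a·p₁ + b·p₂ ≈ (-0.155, 0.698, 0.700); φ = arcsin(p_z) ≈ 44.40°, λ = atan2(p_y, p_x) ≈ 102.50°.

≈ 44°N, 103°E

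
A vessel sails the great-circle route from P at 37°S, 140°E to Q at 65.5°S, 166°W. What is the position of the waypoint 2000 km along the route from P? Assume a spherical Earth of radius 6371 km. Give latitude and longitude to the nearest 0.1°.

Convert each endpoint to a unit vector on the sphere (x = cos φ cos λ, y = cos φ sin λ, z = sin φ).
The central angle between the endpoints is δ = arccos(p₁·p₂) ≈ 0.734 rad (42.1°). The total great-circle distance is δ·R ≈ 0.734 × 6371 ≈ 4678 km, so the target fraction is f = 2000/4678 ≈ 0.428.
Interpolate at f ≈ 0.428 with slerp weights a = sin((1−f)δ)/sin δ ≈ 0.609, b = sin(fδ)/sin δ ≈ 0.461.
p = a·p₁ + b·p₂ ≈ (-0.558, 0.266, -0.786); φ = arcsin(p_z) ≈ -51.80°, λ = atan2(p_y, p_x) ≈ 154.48°.

≈ 51.8°S, 154.5°E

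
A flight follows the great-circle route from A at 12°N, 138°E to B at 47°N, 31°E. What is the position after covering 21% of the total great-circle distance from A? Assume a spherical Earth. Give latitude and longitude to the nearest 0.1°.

≈ 26.3°N, 124.0°E

Convert each endpoint to a unit vector on the sphere (x = cos φ cos λ, y = cos φ sin λ, z = sin φ).
The central angle between the endpoints is δ = arccos(p₁·p₂) ≈ 1.614 rad (92.5°).
Interpolate at f = 0.21 with slerp weights a = sin((1−f)δ)/sin δ ≈ 0.957, b = sin(fδ)/sin δ ≈ 0.333.
p = a·p₁ + b·p₂ ≈ (-0.501, 0.744, 0.442); φ = arcsin(p_z) ≈ 26.26°, λ = atan2(p_y, p_x) ≈ 124.00°.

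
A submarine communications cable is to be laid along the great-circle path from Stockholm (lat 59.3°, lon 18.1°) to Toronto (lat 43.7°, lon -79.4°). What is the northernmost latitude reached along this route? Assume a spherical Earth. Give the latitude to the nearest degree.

≈ 64°

The great circle lies in the plane with unit normal n̂ = (p₁ × p₂)/|p₁ × p₂|.
Here n̂_z ≈ -0.437; the vertex latitude is φ_max = arccos|n̂_z| ≈ 64.1°.
Check via Clairaut: cos φ_max = |cos φ₁| · sin C = cos(59.3°)·sin(58.8°) ≈ 0.437, again giving ≈ 64.1°.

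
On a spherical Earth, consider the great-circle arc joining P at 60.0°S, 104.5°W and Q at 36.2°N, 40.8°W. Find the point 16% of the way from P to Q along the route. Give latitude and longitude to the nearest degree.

≈ 47°S, 85°W

Write both endpoints as unit vectors p₁, p₂ with components (cos φ cos λ, cos φ sin λ, sin φ).
The central angle between the endpoints is δ = arccos(p₁·p₂) ≈ 1.910 rad (109.4°).
Interpolate at f = 0.16 with slerp weights a = sin((1−f)δ)/sin δ ≈ 1.060, b = sin(fδ)/sin δ ≈ 0.319.
p = a·p₁ + b·p₂ ≈ (0.062, -0.681, -0.729); φ = arcsin(p_z) ≈ -46.84°, λ = atan2(p_y, p_x) ≈ -84.78°.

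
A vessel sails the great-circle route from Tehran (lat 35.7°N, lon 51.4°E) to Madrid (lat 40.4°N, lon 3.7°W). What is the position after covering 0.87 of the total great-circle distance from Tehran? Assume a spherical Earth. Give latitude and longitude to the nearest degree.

Write both endpoints as unit vectors p₁, p₂ with components (cos φ cos λ, cos φ sin λ, sin φ).
The central angle between the endpoints is δ = arccos(p₁·p₂) ≈ 0.749 rad (42.9°).
Interpolate at f = 0.87 with slerp weights a = sin((1−f)δ)/sin δ ≈ 0.143, b = sin(fδ)/sin δ ≈ 0.891.
p = a·p₁ + b·p₂ ≈ (0.749, 0.047, 0.661); φ = arcsin(p_z) ≈ 41.35°, λ = atan2(p_y, p_x) ≈ 3.58°.

≈ lat 41°N, lon 4°E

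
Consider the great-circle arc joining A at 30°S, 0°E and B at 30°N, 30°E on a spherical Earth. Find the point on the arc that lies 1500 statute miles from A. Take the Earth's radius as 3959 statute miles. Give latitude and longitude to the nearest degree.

≈ 10°S, 10°E

Convert each endpoint to a unit vector on the sphere (x = cos φ cos λ, y = cos φ sin λ, z = sin φ).
The central angle between the endpoints is δ = arccos(p₁·p₂) ≈ 1.160 rad (66.5°). The total great-circle distance is δ·R ≈ 1.160 × 3959 ≈ 4592 mi, so the target fraction is f = 1500/4592 ≈ 0.327.
Interpolate at f ≈ 0.327 with slerp weights a = sin((1−f)δ)/sin δ ≈ 0.768, b = sin(fδ)/sin δ ≈ 0.403.
p = a·p₁ + b·p₂ ≈ (0.968, 0.175, -0.182); φ = arcsin(p_z) ≈ -10.50°, λ = atan2(p_y, p_x) ≈ 10.24°.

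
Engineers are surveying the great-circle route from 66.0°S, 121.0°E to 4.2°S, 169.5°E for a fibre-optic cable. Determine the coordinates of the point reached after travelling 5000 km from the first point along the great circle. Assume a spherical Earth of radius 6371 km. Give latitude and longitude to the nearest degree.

Write both endpoints as unit vectors p₁, p₂ with components (cos φ cos λ, cos φ sin λ, sin φ).
The central angle between the endpoints is δ = arccos(p₁·p₂) ≈ 1.228 rad (70.4°). The total great-circle distance is δ·R ≈ 1.228 × 6371 ≈ 7826 km, so the target fraction is f = 5000/7826 ≈ 0.639.
Interpolate at f ≈ 0.639 with slerp weights a = sin((1−f)δ)/sin δ ≈ 0.456, b = sin(fδ)/sin δ ≈ 0.750.
p = a·p₁ + b·p₂ ≈ (-0.831, 0.295, -0.471); φ = arcsin(p_z) ≈ -28.11°, λ = atan2(p_y, p_x) ≈ 160.45°.

≈ 28°S, 160°E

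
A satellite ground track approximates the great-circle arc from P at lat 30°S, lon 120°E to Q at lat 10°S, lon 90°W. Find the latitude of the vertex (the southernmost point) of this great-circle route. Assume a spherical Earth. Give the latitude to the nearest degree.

The great circle lies in the plane with unit normal n̂ = (p₁ × p₂)/|p₁ × p₂|.
Here n̂_z ≈ +0.562; the vertex latitude is φ_max = arccos|n̂_z| ≈ 55.8°.
Check via Clairaut: cos φ_max = |cos φ₁| · sin C = cos(30.0°)·sin(139.5°) ≈ 0.562, again giving ≈ 55.8°.

≈ 56°S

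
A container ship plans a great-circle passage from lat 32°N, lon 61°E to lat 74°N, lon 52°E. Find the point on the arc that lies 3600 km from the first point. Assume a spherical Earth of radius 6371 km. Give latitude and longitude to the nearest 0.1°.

≈ lat 64.3°N, lon 56.5°E

From cos δ = sin φ₁ sin φ₂ + cos φ₁ cos φ₂ cos Δλ, the central angle is δ ≈ 0.737 rad (42.2°). The total great-circle distance is δ·R ≈ 0.737 × 6371 ≈ 4698 km, so the target fraction is f = 3600/4698 ≈ 0.766.
Interpolate at f ≈ 0.766 with slerp weights a = sin((1−f)δ)/sin δ ≈ 0.255, b = sin(fδ)/sin δ ≈ 0.796.
p = a·p₁ + b·p₂ ≈ (0.240, 0.362, 0.901); φ = arcsin(p_z) ≈ 64.25°, λ = atan2(p_y, p_x) ≈ 56.47°.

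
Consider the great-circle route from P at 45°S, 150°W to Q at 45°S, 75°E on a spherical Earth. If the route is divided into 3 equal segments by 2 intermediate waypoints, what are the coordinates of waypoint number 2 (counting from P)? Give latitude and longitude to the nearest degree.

≈ 65°S, 108°E

The haversine formula gives a central angle δ ≈ 1.424 rad (81.6°) between the endpoints.
Interpolate at f = 2/3 with slerp weights a = sin((1−f)δ)/sin δ ≈ 0.462, b = sin(fδ)/sin δ ≈ 0.822.
p = a·p₁ + b·p₂ ≈ (-0.132, 0.398, -0.908); φ = arcsin(p_z) ≈ -65.20°, λ = atan2(p_y, p_x) ≈ 108.41°.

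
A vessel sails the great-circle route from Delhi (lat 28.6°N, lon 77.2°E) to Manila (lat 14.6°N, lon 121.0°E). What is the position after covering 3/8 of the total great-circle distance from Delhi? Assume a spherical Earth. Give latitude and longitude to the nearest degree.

Convert each endpoint to a unit vector on the sphere (x = cos φ cos λ, y = cos φ sin λ, z = sin φ).
The central angle between the endpoints is δ = arccos(p₁·p₂) ≈ 0.747 rad (42.8°).
Interpolate at f = 3/8 with slerp weights a = sin((1−f)δ)/sin δ ≈ 0.662, b = sin(fδ)/sin δ ≈ 0.407.
p = a·p₁ + b·p₂ ≈ (-0.074, 0.905, 0.420); φ = arcsin(p_z) ≈ 24.81°, λ = atan2(p_y, p_x) ≈ 94.67°.

≈ lat 25°N, lon 95°E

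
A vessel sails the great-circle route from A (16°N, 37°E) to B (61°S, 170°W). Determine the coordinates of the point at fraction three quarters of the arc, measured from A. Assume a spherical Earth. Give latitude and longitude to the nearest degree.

≈ (72°S, 104°E)

Convert each endpoint to a unit vector on the sphere (x = cos φ cos λ, y = cos φ sin λ, z = sin φ).
The central angle between the endpoints is δ = arccos(p₁·p₂) ≈ 2.287 rad (131.0°).
Interpolate at f = 3/4 with slerp weights a = sin((1−f)δ)/sin δ ≈ 0.717, b = sin(fδ)/sin δ ≈ 1.312.
p = a·p₁ + b·p₂ ≈ (-0.076, 0.304, -0.950); φ = arcsin(p_z) ≈ -71.72°, λ = atan2(p_y, p_x) ≈ 103.97°.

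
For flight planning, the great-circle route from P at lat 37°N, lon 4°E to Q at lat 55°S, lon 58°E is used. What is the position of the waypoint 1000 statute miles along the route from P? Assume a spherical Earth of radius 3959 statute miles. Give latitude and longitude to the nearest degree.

From cos δ = sin φ₁ sin φ₂ + cos φ₁ cos φ₂ cos Δλ, the central angle is δ ≈ 1.796 rad (102.9°). The total great-circle distance is δ·R ≈ 1.796 × 3959 ≈ 7112 mi, so the target fraction is f = 1000/7112 ≈ 0.141.
Interpolate at f ≈ 0.141 with slerp weights a = sin((1−f)δ)/sin δ ≈ 1.026, b = sin(fδ)/sin δ ≈ 0.256.
p = a·p₁ + b·p₂ ≈ (0.895, 0.182, 0.407); φ = arcsin(p_z) ≈ 24.03°, λ = atan2(p_y, p_x) ≈ 11.49°.

≈ lat 24°N, lon 11°E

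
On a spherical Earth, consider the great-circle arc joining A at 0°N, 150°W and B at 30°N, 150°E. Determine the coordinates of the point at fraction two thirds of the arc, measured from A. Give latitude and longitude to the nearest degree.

≈ 22°N, 172°E

The haversine formula gives a central angle δ ≈ 1.123 rad (64.3°) between the endpoints.
Interpolate at f = 2/3 with slerp weights a = sin((1−f)δ)/sin δ ≈ 0.406, b = sin(fδ)/sin δ ≈ 0.755.
p = a·p₁ + b·p₂ ≈ (-0.918, 0.124, 0.378); φ = arcsin(p_z) ≈ 22.18°, λ = atan2(p_y, p_x) ≈ 172.29°.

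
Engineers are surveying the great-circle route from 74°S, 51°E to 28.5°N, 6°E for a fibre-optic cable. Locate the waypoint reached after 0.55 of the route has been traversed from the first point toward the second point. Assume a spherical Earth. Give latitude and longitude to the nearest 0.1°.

≈ 18.7°S, 15.2°E

The haversine formula gives a central angle δ ≈ 1.862 rad (106.7°) between the endpoints.
Interpolate at f = 0.55 with slerp weights a = sin((1−f)δ)/sin δ ≈ 0.776, b = sin(fδ)/sin δ ≈ 0.892.
p = a·p₁ + b·p₂ ≈ (0.914, 0.248, -0.320); φ = arcsin(p_z) ≈ -18.69°, λ = atan2(p_y, p_x) ≈ 15.19°.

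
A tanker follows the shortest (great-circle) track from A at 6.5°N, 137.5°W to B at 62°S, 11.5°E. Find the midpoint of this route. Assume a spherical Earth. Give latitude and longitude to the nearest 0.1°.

Write both endpoints as unit vectors p₁, p₂ with components (cos φ cos λ, cos φ sin λ, sin φ).
The central angle between the endpoints is δ = arccos(p₁·p₂) ≈ 2.094 rad (120.0°).
Interpolate at f = 1/2 with slerp weights a = sin((1−f)δ)/sin δ ≈ 1.000, b = sin(fδ)/sin δ ≈ 1.000.
p = a·p₁ + b·p₂ ≈ (-0.272, -0.578, -0.770); φ = arcsin(p_z) ≈ -50.32°, λ = atan2(p_y, p_x) ≈ -115.25°.

≈ 50.3°S, 115.3°W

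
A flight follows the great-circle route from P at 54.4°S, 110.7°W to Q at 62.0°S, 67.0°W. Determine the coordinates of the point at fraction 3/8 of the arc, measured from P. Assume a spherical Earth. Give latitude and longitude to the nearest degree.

≈ 59°S, 97°W

The haversine formula gives a central angle δ ≈ 0.414 rad (23.7°) between the endpoints.
Interpolate at f = 3/8 with slerp weights a = sin((1−f)δ)/sin δ ≈ 0.636, b = sin(fδ)/sin δ ≈ 0.384.
p = a·p₁ + b·p₂ ≈ (-0.060, -0.512, -0.857); φ = arcsin(p_z) ≈ -58.93°, λ = atan2(p_y, p_x) ≈ -96.72°.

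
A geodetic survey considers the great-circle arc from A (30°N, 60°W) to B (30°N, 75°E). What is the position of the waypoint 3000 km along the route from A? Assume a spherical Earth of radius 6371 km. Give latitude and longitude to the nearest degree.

From cos δ = sin φ₁ sin φ₂ + cos φ₁ cos φ₂ cos Δλ, the central angle is δ ≈ 1.855 rad (106.3°). The total great-circle distance is δ·R ≈ 1.855 × 6371 ≈ 11818 km, so the target fraction is f = 3000/11818 ≈ 0.254.
Interpolate at f ≈ 0.254 with slerp weights a = sin((1−f)δ)/sin δ ≈ 1.024, b = sin(fδ)/sin δ ≈ 0.473.
p = a·p₁ + b·p₂ ≈ (0.549, -0.372, 0.748); φ = arcsin(p_z) ≈ 48.43°, λ = atan2(p_y, p_x) ≈ -34.14°.

≈ (48°N, 34°W)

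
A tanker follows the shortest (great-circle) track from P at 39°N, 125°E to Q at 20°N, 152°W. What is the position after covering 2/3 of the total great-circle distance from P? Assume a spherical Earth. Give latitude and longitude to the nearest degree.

Write both endpoints as unit vectors p₁, p₂ with components (cos φ cos λ, cos φ sin λ, sin φ).
The central angle between the endpoints is δ = arccos(p₁·p₂) ≈ 1.262 rad (72.3°).
Interpolate at f = 2/3 with slerp weights a = sin((1−f)δ)/sin δ ≈ 0.429, b = sin(fδ)/sin δ ≈ 0.782.
p = a·p₁ + b·p₂ ≈ (-0.840, -0.072, 0.537); φ = arcsin(p_z) ≈ 32.50°, λ = atan2(p_y, p_x) ≈ -175.08°.

≈ 33°N, 175°W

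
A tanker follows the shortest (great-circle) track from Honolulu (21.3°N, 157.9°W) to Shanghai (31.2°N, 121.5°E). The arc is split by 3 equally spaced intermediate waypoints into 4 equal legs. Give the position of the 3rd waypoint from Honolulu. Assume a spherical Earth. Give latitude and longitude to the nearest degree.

From cos δ = sin φ₁ sin φ₂ + cos φ₁ cos φ₂ cos Δλ, the central angle is δ ≈ 1.247 rad (71.4°).
Interpolate at f = 3/4 with slerp weights a = sin((1−f)δ)/sin δ ≈ 0.324, b = sin(fδ)/sin δ ≈ 0.849.
p = a·p₁ + b·p₂ ≈ (-0.659, 0.506, 0.557); φ = arcsin(p_z) ≈ 33.86°, λ = atan2(p_y, p_x) ≈ 142.48°.

≈ 34°N, 142°E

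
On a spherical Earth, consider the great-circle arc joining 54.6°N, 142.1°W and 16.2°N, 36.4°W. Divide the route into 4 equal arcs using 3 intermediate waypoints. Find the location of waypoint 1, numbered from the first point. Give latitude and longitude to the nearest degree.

≈ 57°N, 104°W

The haversine formula gives a central angle δ ≈ 1.494 rad (85.6°) between the endpoints.
Interpolate at f = 1/4 with slerp weights a = sin((1−f)δ)/sin δ ≈ 0.903, b = sin(fδ)/sin δ ≈ 0.366.
p = a·p₁ + b·p₂ ≈ (-0.130, -0.530, 0.838); φ = arcsin(p_z) ≈ 56.94°, λ = atan2(p_y, p_x) ≈ -103.78°.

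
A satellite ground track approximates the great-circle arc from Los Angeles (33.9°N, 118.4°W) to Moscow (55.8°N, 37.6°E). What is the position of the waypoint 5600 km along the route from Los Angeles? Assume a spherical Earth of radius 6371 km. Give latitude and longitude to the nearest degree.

≈ 78°N, 61°W

Write both endpoints as unit vectors p₁, p₂ with components (cos φ cos λ, cos φ sin λ, sin φ).
The central angle between the endpoints is δ = arccos(p₁·p₂) ≈ 1.536 rad (88.0°). The total great-circle distance is δ·R ≈ 1.536 × 6371 ≈ 9784 km, so the target fraction is f = 5600/9784 ≈ 0.572.
Interpolate at f ≈ 0.572 with slerp weights a = sin((1−f)δ)/sin δ ≈ 0.611, b = sin(fδ)/sin δ ≈ 0.771.
p = a·p₁ + b·p₂ ≈ (0.102, -0.182, 0.978); φ = arcsin(p_z) ≈ 77.97°, λ = atan2(p_y, p_x) ≈ -60.70°.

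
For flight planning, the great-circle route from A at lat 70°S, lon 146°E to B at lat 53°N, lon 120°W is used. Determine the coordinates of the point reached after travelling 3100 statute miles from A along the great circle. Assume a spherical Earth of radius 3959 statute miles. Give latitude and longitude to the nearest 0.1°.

Convert each endpoint to a unit vector on the sphere (x = cos φ cos λ, y = cos φ sin λ, z = sin φ).
The central angle between the endpoints is δ = arccos(p₁·p₂) ≈ 2.442 rad (139.9°). The total great-circle distance is δ·R ≈ 2.442 × 3959 ≈ 9666 mi, so the target fraction is f = 3100/9666 ≈ 0.321.
Interpolate at f ≈ 0.321 with slerp weights a = sin((1−f)δ)/sin δ ≈ 1.546, b = sin(fδ)/sin δ ≈ 1.095.
p = a·p₁ + b·p₂ ≈ (-0.768, -0.275, -0.579); φ = arcsin(p_z) ≈ -35.35°, λ = atan2(p_y, p_x) ≈ -160.30°.

≈ lat 35.3°S, lon 160.3°W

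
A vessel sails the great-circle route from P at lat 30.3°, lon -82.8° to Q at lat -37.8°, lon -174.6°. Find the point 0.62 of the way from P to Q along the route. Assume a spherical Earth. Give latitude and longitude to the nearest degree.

Convert each endpoint to a unit vector on the sphere (x = cos φ cos λ, y = cos φ sin λ, z = sin φ).
The central angle between the endpoints is δ = arccos(p₁·p₂) ≈ 1.908 rad (109.3°).
Interpolate at f = 0.62 with slerp weights a = sin((1−f)δ)/sin δ ≈ 0.703, b = sin(fδ)/sin δ ≈ 0.981.
p = a·p₁ + b·p₂ ≈ (-0.696, -0.675, -0.247); φ = arcsin(p_z) ≈ -14.28°, λ = atan2(p_y, p_x) ≈ -135.87°.

≈ lat -14°, lon -136°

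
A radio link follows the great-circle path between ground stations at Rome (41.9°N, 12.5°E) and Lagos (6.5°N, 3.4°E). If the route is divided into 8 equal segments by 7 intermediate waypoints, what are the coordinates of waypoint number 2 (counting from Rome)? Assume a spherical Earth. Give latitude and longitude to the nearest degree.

≈ 33°N, 10°E

Write both endpoints as unit vectors p₁, p₂ with components (cos φ cos λ, cos φ sin λ, sin φ).
The central angle between the endpoints is δ = arccos(p₁·p₂) ≈ 0.634 rad (36.3°).
Interpolate at f = 2/8 with slerp weights a = sin((1−f)δ)/sin δ ≈ 0.773, b = sin(fδ)/sin δ ≈ 0.266.
p = a·p₁ + b·p₂ ≈ (0.826, 0.140, 0.546); φ = arcsin(p_z) ≈ 33.11°, λ = atan2(p_y, p_x) ≈ 9.63°.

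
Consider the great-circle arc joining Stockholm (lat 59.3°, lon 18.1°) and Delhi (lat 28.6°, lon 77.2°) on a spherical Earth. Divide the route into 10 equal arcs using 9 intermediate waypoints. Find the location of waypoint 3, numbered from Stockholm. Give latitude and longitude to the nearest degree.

≈ lat 54°, lon 44°

Convert each endpoint to a unit vector on the sphere (x = cos φ cos λ, y = cos φ sin λ, z = sin φ).
The central angle between the endpoints is δ = arccos(p₁·p₂) ≈ 0.874 rad (50.1°).
Interpolate at f = 3/10 with slerp weights a = sin((1−f)δ)/sin δ ≈ 0.749, b = sin(fδ)/sin δ ≈ 0.338.
p = a·p₁ + b·p₂ ≈ (0.429, 0.408, 0.806); φ = arcsin(p_z) ≈ 53.68°, λ = atan2(p_y, p_x) ≈ 43.56°.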